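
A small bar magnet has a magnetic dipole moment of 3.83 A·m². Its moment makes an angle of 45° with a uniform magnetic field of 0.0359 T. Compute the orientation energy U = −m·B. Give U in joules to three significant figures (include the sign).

U = −m·B = −mB cosθ.
U = −(3.83)(0.0359)·cos45° = -0.09723 J.

U ≈ -0.0972 J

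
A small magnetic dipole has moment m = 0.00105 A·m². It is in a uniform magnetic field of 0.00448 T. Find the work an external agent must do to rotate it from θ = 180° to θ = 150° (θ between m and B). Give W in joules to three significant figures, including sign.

W ≈ -6.30×10⁻⁷ J

W_ext = ΔU = −mB cosθ₂ + mB cosθ₁ = mB(cosθ₁ − cosθ₂).
W = (0.00105)(0.00448)·(cos180° − cos150°) = (4.704×10⁻⁶)·(-0.1340) = -6.302×10⁻⁷ J.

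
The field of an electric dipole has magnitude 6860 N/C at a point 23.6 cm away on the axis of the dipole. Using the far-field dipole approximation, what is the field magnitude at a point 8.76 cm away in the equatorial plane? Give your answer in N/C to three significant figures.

Dipole fields scale as 1/r³ in the far field.
The axial field is twice the equatorial field at the same r, so the geometry factor is 1/2.
E₂ = E₁ · (1/2) · (r₁/r₂)³ = 6860 · 0.5 · (23.6/8.76)³.
(r₁/r₂)³ = (2.694)³ = 19.55.
E₂ ≈ 6.707×10⁴ N/C.

E ≈ 6.71×10⁴ N/C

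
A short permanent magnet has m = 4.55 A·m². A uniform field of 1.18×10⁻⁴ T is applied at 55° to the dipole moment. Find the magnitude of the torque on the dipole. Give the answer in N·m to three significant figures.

Torque on a magnetic dipole: τ = mB sinθ.
τ = (4.55)(1.18×10⁻⁴)·sin55° = 4.398×10⁻⁴ N·m.

τ ≈ 4.40×10⁻⁴ N·m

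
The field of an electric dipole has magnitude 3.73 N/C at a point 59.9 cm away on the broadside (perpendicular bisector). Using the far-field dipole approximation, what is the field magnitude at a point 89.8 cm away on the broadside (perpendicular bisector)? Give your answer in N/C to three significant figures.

E ≈ 1.11 N/C

Dipole fields scale as 1/r³ in the far field; the geometry is the same at both points.
E₂ = E₁ · (r₁/r₂)³ = 3.73 · (59.9/89.8)³.
(r₁/r₂)³ = (0.667)³ = 0.2968.
E₂ ≈ 1.107 N/C.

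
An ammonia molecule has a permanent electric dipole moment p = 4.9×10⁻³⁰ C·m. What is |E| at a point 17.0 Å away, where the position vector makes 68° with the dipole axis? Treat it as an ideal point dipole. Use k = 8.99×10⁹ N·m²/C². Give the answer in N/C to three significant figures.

At angle θ the dipole field magnitude is E = (kp/r³)·√(1 + 3cos²θ).
kp/r³ = (8.99×10⁹)(4.90×10⁻³⁰) / (1.70×10⁻⁹)³ = 8.966×10⁶ N/C.
√(1 + 3cos²68°) = √(1 + 3·0.1403) = √1.4210 ≈ 1.1921.
E ≈ 8.966×10⁶ × 1.192 = 1.069×10⁷ N/C.

E ≈ 1.07×10⁷ N/C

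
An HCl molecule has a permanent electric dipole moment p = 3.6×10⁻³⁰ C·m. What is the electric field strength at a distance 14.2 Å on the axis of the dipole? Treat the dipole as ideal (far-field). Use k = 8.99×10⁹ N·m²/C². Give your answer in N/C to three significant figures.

On the dipole axis E = 2kp/r³.
E = 2·(8.99×10⁹)(3.60×10⁻³⁰) / (1.42×10⁻⁹)³ = 2.261×10⁷ N/C.

E ≈ 2.26×10⁷ N/C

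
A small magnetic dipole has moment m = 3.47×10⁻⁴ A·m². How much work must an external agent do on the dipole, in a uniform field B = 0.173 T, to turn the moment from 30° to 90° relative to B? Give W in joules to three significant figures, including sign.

W_ext = ΔU = −mB cosθ₂ + mB cosθ₁ = mB(cosθ₁ − cosθ₂).
W = (3.47×10⁻⁴)(0.173)·(cos30° − cos90°) = (6.003×10⁻⁵)·(+0.8660) = 5.199×10⁻⁵ J.

W ≈ 5.20×10⁻⁵ J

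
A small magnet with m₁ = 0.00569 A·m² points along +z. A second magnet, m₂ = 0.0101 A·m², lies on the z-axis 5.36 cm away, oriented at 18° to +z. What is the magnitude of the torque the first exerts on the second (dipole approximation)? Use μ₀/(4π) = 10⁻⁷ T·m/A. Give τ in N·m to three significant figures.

τ ≈ 2.31×10⁻⁸ N·m

Dipole B is on the axis of dipole A, so B₁ there is axial: B₁ = (μ₀/4π)·2m₁/r³ along +z.
B₁ = 2(10⁻⁷)(0.00569)/(0.0536)³ = 7.390×10⁻⁶ T.
τ = m₂ B₁ sinθ.
τ = (0.0101)(7.390×10⁻⁶)·sin18° = 2.306×10⁻⁸ N·m.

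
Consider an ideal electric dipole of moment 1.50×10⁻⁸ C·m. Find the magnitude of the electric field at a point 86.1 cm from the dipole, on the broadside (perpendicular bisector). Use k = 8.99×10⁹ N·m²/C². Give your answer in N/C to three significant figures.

E ≈ 211 N/C

In the equatorial plane E = kp/r³.
E = (8.99×10⁹)(1.50×10⁻⁸) / (0.861)³ = 211.3 N/C.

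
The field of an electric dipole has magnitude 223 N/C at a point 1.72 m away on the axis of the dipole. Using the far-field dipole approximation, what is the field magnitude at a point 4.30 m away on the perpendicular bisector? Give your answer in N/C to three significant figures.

Dipole fields scale as 1/r³ in the far field.
The axial field is twice the equatorial field at the same r, so the geometry factor is 1/2.
E₂ = E₁ · (1/2) · (r₁/r₂)³ = 223 · 0.5 · (1.72/4.30)³.
(r₁/r₂)³ = (0.4)³ = 0.064.
E₂ ≈ 7.136 N/C.

E ≈ 7.14 N/C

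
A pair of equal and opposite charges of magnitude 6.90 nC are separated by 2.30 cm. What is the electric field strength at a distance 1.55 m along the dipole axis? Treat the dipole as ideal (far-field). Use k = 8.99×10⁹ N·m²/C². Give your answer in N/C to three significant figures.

Dipole moment p = qd = (6.90×10⁻⁹ C)(0.0230 m) = 1.587×10⁻¹⁰ C·m.
On the dipole axis E = 2kp/r³.
E = 2·(8.99×10⁹)(1.587×10⁻¹⁰) / (1.55)³ = 0.7663 N/C.

E ≈ 0.766 N/C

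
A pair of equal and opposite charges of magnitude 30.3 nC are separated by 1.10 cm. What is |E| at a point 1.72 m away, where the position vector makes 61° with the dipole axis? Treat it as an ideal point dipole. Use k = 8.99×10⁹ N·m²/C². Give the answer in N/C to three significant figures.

E ≈ 0.769 N/C

Dipole moment p = qd = (3.03×10⁻⁸ C)(0.0110 m) = 3.333×10⁻¹⁰ C·m.
At angle θ the dipole field magnitude is E = (kp/r³)·√(1 + 3cos²θ).
kp/r³ = (8.99×10⁹)(3.333×10⁻¹⁰) / (1.72)³ = 0.5889 N/C.
√(1 + 3cos²61°) = √(1 + 3·0.2350) = √1.7051 ≈ 1.3058.
E ≈ 0.5889 × 1.306 = 0.7689 N/C.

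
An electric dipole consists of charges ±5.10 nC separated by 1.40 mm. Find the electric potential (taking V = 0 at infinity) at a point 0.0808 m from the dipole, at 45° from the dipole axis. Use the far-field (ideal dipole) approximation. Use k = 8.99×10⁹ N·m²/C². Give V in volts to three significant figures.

Dipole moment p = qd = (5.10×10⁻⁹ C)(0.00140 m) = 7.14×10⁻¹² C·m.
The dipole potential is V = kp cosθ / r².
V = (8.99×10⁹)(7.14×10⁻¹²)·cos45° / (0.0808)² = 6.952 V.

V ≈ 6.95 V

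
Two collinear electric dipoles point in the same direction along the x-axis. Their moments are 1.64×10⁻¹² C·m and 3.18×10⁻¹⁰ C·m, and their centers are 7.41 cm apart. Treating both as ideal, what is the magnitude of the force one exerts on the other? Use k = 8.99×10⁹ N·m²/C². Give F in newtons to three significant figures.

F ≈ 9.33×10⁻⁷ N

On-axis field of dipole 1 at distance r: E = 2kp₁/r³. Force on dipole 2 is F = p₂·dE/dr (gradient along axis).
dE/dr = −6kp₁/r⁴, so |F| = 6kp₁p₂/r⁴ (attractive for aligned moments).
F = 6(8.99×10⁹)(1.64×10⁻¹²)(3.18×10⁻¹⁰)/(0.0741)⁴ = 9.331×10⁻⁷ N.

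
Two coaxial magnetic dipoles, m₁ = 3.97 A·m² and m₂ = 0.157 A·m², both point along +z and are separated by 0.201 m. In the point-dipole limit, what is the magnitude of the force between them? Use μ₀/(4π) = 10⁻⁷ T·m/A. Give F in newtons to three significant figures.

On-axis B of dipole 1: B = (μ₀/4π)·2m₁/r³. Force on dipole 2: F = m₂·dB/dr.
dB/dr = −(μ₀/4π)·6m₁/r⁴, so |F| = (μ₀/4π)·6m₁m₂/r⁴.
F = 6(10⁻⁷)(3.97)(0.157)/(0.201)⁴ = 2.291×10⁻⁴ N.

F ≈ 2.29×10⁻⁴ N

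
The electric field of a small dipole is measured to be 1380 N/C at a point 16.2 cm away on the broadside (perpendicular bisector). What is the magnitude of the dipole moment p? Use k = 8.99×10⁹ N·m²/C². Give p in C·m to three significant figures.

p ≈ 6.53×10⁻¹⁰ C·m

In the equatorial plane E = kp/r³, so p = Er³/(k).
p = (1380)·(0.162)³ / (8.99×10⁹) = 6.526×10⁻¹⁰ C·m.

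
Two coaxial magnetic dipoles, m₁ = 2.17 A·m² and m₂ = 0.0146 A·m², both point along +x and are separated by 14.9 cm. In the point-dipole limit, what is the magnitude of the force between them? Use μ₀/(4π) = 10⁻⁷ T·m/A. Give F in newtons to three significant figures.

F ≈ 3.86×10⁻⁵ N

On-axis B of dipole 1: B = (μ₀/4π)·2m₁/r³. Force on dipole 2: F = m₂·dB/dr.
dB/dr = −(μ₀/4π)·6m₁/r⁴, so |F| = (μ₀/4π)·6m₁m₂/r⁴.
F = 6(10⁻⁷)(2.17)(0.0146)/(0.149)⁴ = 3.857×10⁻⁵ N.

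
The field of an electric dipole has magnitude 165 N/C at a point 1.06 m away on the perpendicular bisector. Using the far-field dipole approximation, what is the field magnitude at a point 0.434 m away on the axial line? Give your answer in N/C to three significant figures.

Dipole fields scale as 1/r³ in the far field.
The axial field is twice the equatorial field at the same r, so the geometry factor is 2/1.
E₂ = E₁ · (2/1) · (r₁/r₂)³ = 165 · 2 · (1.06/0.434)³.
(r₁/r₂)³ = (2.442)³ = 14.57.
E₂ ≈ 4808 N/C.

E ≈ 4810 N/C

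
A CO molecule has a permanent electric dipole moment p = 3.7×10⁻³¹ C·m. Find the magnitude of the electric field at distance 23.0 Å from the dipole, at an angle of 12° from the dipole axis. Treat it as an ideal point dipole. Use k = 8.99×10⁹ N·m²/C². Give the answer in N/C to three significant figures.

E ≈ 5.38×10⁵ N/C

At angle θ the dipole field magnitude is E = (kp/r³)·√(1 + 3cos²θ).
kp/r³ = (8.99×10⁹)(3.70×10⁻³¹) / (2.30×10⁻⁹)³ = 2.734×10⁵ N/C.
√(1 + 3cos²12°) = √(1 + 3·0.9568) = √3.8703 ≈ 1.9673.
E ≈ 2.734×10⁵ × 1.967 = 5.378×10⁵ N/C.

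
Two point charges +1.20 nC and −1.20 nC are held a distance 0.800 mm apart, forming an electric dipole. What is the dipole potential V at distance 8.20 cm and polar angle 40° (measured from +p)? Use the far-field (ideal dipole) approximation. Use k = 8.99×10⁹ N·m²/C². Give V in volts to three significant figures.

V ≈ 0.983 V

Dipole moment p = qd = (1.20×10⁻⁹ C)(8.00×10⁻⁴ m) = 9.60×10⁻¹³ C·m.
The dipole potential is V = kp cosθ / r².
V = (8.99×10⁹)(9.60×10⁻¹³)·cos40° / (0.0820)² = 0.9832 V.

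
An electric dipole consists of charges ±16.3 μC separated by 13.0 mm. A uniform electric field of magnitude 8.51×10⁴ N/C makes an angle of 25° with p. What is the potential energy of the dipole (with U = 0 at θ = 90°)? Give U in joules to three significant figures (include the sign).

U ≈ -0.0163 J

Dipole moment p = qd = (1.63×10⁻⁵ C)(0.0130 m) = 2.119×10⁻⁷ C·m.
U = −p·E = −pE cosθ.
U = −(2.119×10⁻⁷)(8.51×10⁴)·cos25° = -0.01634 J.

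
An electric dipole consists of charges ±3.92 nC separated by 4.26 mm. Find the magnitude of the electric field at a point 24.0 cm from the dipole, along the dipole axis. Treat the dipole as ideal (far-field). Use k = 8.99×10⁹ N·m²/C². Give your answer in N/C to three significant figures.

Dipole moment p = qd = (3.92×10⁻⁹ C)(0.00426 m) = 1.67×10⁻¹¹ C·m.
On the dipole axis E = 2kp/r³.
E = 2·(8.99×10⁹)(1.67×10⁻¹¹) / (0.240)³ = 21.72 N/C.

E ≈ 21.7 N/C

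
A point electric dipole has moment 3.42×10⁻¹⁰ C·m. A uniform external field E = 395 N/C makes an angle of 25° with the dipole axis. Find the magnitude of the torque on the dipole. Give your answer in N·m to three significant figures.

Torque on an electric dipole: τ = pE sinθ.
τ = (3.42×10⁻¹⁰)(395)·sin25° = 5.709×10⁻⁸ N·m.

τ ≈ 5.71×10⁻⁸ N·m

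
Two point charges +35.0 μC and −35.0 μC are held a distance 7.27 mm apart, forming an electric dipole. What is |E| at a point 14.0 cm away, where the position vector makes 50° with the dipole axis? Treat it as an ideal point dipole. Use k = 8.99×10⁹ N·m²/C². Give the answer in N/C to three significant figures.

Dipole moment p = qd = (3.50×10⁻⁵ C)(0.00727 m) = 2.545×10⁻⁷ C·m.
At angle θ the dipole field magnitude is E = (kp/r³)·√(1 + 3cos²θ).
kp/r³ = (8.99×10⁹)(2.545×10⁻⁷) / (0.140)³ = 8.338×10⁵ N/C.
√(1 + 3cos²50°) = √(1 + 3·0.4132) = √2.2395 ≈ 1.4965.
E ≈ 8.338×10⁵ × 1.497 = 1.248×10⁶ N/C.

E ≈ 1.25×10⁶ N/C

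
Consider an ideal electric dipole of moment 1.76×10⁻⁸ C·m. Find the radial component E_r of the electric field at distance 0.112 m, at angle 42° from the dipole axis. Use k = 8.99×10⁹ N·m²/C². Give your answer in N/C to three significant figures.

For a dipole, E_r = (2kp cosθ)/r³.
kp/r³ = (8.99×10⁹)(1.76×10⁻⁸)/(0.112)³ = 1.126×10⁵ N/C.
E_r = 2·1.126×10⁵·cos42° = 1.674×10⁵ N/C.

E_r ≈ 1.67×10⁵ N/C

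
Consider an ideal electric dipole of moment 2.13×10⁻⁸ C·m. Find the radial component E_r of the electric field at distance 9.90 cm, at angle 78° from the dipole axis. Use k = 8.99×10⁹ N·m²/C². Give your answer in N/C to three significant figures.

For a dipole, E_r = (2kp cosθ)/r³.
kp/r³ = (8.99×10⁹)(2.13×10⁻⁸)/(0.0990)³ = 1.973×10⁵ N/C.
E_r = 2·1.973×10⁵·cos78° = 8.206×10⁴ N/C.

E_r ≈ 8.21×10⁴ N/C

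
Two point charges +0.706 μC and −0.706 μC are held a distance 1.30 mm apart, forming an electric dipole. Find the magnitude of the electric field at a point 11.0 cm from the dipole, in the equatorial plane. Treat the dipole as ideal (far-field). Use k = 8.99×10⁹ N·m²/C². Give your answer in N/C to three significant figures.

Dipole moment p = qd = (7.06×10⁻⁷ C)(0.00130 m) = 9.178×10⁻¹⁰ C·m.
In the equatorial plane E = kp/r³.
E = (8.99×10⁹)(9.178×10⁻¹⁰) / (0.110)³ = 6199 N/C.

E ≈ 6200 N/C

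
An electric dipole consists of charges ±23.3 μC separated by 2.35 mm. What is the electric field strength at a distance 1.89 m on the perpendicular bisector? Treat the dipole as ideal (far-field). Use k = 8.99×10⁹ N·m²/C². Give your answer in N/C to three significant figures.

Dipole moment p = qd = (2.33×10⁻⁵ C)(0.00235 m) = 5.476×10⁻⁸ C·m.
In the equatorial plane E = kp/r³.
E = (8.99×10⁹)(5.476×10⁻⁸) / (1.89)³ = 72.92 N/C.

E ≈ 72.9 N/C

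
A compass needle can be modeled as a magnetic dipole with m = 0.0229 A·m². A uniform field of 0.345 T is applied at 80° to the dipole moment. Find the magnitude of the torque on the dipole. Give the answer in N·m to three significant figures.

τ ≈ 0.00778 N·m

Torque on a magnetic dipole: τ = mB sinθ.
τ = (0.0229)(0.345)·sin80° = 0.007780 N·m.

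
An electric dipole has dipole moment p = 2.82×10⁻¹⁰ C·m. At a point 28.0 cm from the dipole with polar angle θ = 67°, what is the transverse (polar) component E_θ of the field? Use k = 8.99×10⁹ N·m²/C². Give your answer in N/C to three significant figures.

For a dipole, E_θ = (kp sinθ)/r³.
kp/r³ = (8.99×10⁹)(2.82×10⁻¹⁰)/(0.280)³ = 115.5 N/C.
E_θ = 115.5·sin67° = 106.3 N/C.

E_θ ≈ 106 N/C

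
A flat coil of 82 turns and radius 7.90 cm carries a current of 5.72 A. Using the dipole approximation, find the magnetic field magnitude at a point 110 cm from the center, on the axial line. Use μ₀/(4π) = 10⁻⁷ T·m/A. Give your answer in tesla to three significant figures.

m = NIA = NIπa² = 82·(5.72)·π·(0.0790)² = 9.196 A·m².
On axis B = (μ₀/4π)·2m/r³.
B = 2·(10⁻⁷)·(9.196) / (1.10)³ = 1.382×10⁻⁶ T.

B ≈ 1.38×10⁻⁶ T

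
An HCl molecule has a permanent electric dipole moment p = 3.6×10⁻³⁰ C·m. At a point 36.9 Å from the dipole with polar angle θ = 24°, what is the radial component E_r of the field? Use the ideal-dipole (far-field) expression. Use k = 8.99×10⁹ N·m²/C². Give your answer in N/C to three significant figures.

E_r ≈ 1.18×10⁶ N/C

For a dipole, E_r = (2kp cosθ)/r³.
kp/r³ = (8.99×10⁹)(3.60×10⁻³⁰)/(3.69×10⁻⁹)³ = 6.441×10⁵ N/C.
E_r = 2·6.441×10⁵·cos24° = 1.177×10⁶ N/C.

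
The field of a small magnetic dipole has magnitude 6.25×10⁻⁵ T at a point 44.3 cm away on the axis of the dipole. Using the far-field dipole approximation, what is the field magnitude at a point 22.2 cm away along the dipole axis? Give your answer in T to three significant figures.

B ≈ 4.97×10⁻⁴ T

Dipole fields scale as 1/r³ in the far field; the geometry is the same at both points.
B₂ = B₁ · (r₁/r₂)³ = 6.25×10⁻⁵ · (44.3/22.2)³.
(r₁/r₂)³ = (1.995)³ = 7.946.
B₂ ≈ 4.966×10⁻⁴ T.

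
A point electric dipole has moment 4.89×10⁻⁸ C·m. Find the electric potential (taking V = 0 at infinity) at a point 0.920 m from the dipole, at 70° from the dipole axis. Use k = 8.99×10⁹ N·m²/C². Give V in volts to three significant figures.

The dipole potential is V = kp cosθ / r².
V = (8.99×10⁹)(4.89×10⁻⁸)·cos70° / (0.920)² = 177.6 V.

V ≈ 178 V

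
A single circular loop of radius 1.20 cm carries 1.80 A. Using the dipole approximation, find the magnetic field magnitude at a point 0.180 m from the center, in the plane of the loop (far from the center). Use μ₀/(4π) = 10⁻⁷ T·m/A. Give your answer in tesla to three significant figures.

B ≈ 1.40×10⁻⁸ T

Magnetic moment m = IA = Iπa² = (1.80)·π·(0.0120)² = 8.143×10⁻⁴ A·m².
In the equatorial plane B = (μ₀/4π)·m/r³ (half the axial value).
B = (10⁻⁷)·(8.143×10⁻⁴) / (0.180)³ = 1.396×10⁻⁸ T.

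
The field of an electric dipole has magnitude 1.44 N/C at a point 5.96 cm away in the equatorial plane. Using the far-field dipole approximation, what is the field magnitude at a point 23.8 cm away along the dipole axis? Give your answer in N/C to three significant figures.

E ≈ 0.0452 N/C

Dipole fields scale as 1/r³ in the far field.
The axial field is twice the equatorial field at the same r, so the geometry factor is 2/1.
E₂ = E₁ · (2/1) · (r₁/r₂)³ = 1.44 · 2 · (5.96/23.8)³.
(r₁/r₂)³ = (0.2504)³ = 0.0157.
E₂ ≈ 0.04523 N/C.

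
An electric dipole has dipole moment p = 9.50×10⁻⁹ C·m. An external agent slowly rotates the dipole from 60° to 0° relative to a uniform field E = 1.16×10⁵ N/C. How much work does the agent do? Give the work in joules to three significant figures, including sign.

W_ext = ΔU = U(θ₂) − U(θ₁) = −pE cosθ₂ − (−pE cosθ₁) = pE(cosθ₁ − cosθ₂).
W = (9.50×10⁻⁹)(1.16×10⁵)·(cos60° − cos0°) = (0.001102)·(-0.5000) = -5.510×10⁻⁴ J.

W ≈ -5.51×10⁻⁴ J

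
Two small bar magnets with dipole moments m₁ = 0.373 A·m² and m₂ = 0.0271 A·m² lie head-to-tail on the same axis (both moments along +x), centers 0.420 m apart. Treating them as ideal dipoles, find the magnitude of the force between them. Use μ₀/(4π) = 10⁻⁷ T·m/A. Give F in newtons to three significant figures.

On-axis B of dipole 1: B = (μ₀/4π)·2m₁/r³. Force on dipole 2: F = m₂·dB/dr.
dB/dr = −(μ₀/4π)·6m₁/r⁴, so |F| = (μ₀/4π)·6m₁m₂/r⁴.
F = 6(10⁻⁷)(0.373)(0.0271)/(0.420)⁴ = 1.949×10⁻⁷ N.

F ≈ 1.95×10⁻⁷ N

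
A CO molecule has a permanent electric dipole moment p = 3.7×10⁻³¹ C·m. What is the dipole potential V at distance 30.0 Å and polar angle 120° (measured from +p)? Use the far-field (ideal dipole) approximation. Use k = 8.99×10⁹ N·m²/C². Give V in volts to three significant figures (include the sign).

V ≈ -1.85×10⁻⁴ V

The dipole potential is V = kp cosθ / r².
V = (8.99×10⁹)(3.70×10⁻³¹)·cos120° / (3.00×10⁻⁹)² = -1.848×10⁻⁴ V.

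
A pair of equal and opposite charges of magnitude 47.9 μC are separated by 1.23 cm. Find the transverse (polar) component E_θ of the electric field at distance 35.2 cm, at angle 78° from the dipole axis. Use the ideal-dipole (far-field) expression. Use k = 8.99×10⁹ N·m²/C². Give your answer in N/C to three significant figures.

E_θ ≈ 1.19×10⁵ N/C

Dipole moment p = qd = (4.79×10⁻⁵ C)(0.0123 m) = 5.892×10⁻⁷ C·m.
For a dipole, E_θ = (kp sinθ)/r³.
kp/r³ = (8.99×10⁹)(5.892×10⁻⁷)/(0.352)³ = 1.214×10⁵ N/C.
E_θ = 1.214×10⁵·sin78° = 1.188×10⁵ N/C.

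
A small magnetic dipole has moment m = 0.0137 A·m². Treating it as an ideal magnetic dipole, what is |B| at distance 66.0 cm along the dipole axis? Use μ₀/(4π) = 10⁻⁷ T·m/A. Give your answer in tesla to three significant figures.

B ≈ 9.53×10⁻⁹ T

On axis B = (μ₀/4π)·2m/r³.
B = 2·(10⁻⁷)·(0.0137) / (0.660)³ = 9.531×10⁻⁹ T.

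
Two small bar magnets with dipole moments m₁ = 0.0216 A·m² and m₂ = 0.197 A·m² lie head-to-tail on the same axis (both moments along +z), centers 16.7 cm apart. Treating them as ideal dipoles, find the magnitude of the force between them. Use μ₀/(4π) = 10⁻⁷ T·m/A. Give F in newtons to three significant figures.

F ≈ 3.28×10⁻⁶ N

On-axis B of dipole 1: B = (μ₀/4π)·2m₁/r³. Force on dipole 2: F = m₂·dB/dr.
dB/dr = −(μ₀/4π)·6m₁/r⁴, so |F| = (μ₀/4π)·6m₁m₂/r⁴.
F = 6(10⁻⁷)(0.0216)(0.197)/(0.167)⁴ = 3.283×10⁻⁶ N.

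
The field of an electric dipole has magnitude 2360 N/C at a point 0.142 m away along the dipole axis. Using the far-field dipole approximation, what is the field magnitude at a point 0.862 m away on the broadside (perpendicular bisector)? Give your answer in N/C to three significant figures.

E ≈ 5.28 N/C

Dipole fields scale as 1/r³ in the far field.
The axial field is twice the equatorial field at the same r, so the geometry factor is 1/2.
E₂ = E₁ · (1/2) · (r₁/r₂)³ = 2360 · 0.5 · (0.142/0.862)³.
(r₁/r₂)³ = (0.1647)³ = 0.00447.
E₂ ≈ 5.275 N/C.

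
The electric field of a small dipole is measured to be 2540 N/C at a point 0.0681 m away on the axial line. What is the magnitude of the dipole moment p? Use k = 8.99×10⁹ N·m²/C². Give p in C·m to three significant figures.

p ≈ 4.46×10⁻¹¹ C·m

On axis E = 2kp/r³, so p = Er³/(2k).
p = (2540)·(0.0681)³ / (2·8.99×10⁹) = 4.462×10⁻¹¹ C·m.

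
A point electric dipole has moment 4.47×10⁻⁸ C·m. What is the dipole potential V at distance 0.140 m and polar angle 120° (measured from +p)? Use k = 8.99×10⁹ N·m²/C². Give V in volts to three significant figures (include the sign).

V ≈ -1.03×10⁴ V

The dipole potential is V = kp cosθ / r².
V = (8.99×10⁹)(4.47×10⁻⁸)·cos120° / (0.140)² = -1.025×10⁴ V.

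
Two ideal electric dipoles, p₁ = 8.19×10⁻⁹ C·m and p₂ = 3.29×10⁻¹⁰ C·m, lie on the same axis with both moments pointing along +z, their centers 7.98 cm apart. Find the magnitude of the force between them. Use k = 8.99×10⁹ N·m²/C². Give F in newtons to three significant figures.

On-axis field of dipole 1 at distance r: E = 2kp₁/r³. Force on dipole 2 is F = p₂·dE/dr (gradient along axis).
dE/dr = −6kp₁/r⁴, so |F| = 6kp₁p₂/r⁴ (attractive for aligned moments).
F = 6(8.99×10⁹)(8.19×10⁻⁹)(3.29×10⁻¹⁰)/(0.0798)⁴ = 0.003584 N.

F ≈ 0.00358 N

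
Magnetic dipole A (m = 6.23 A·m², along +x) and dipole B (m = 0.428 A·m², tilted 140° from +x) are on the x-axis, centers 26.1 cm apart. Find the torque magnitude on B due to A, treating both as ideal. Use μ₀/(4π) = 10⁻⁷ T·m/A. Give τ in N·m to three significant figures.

τ ≈ 1.93×10⁻⁵ N·m

Dipole B is on the axis of dipole A, so B₁ there is axial: B₁ = (μ₀/4π)·2m₁/r³ along +x.
B₁ = 2(10⁻⁷)(6.23)/(0.261)³ = 7.008×10⁻⁵ T.
τ = m₂ B₁ sinθ.
τ = (0.428)(7.008×10⁻⁵)·sin140° = 1.928×10⁻⁵ N·m.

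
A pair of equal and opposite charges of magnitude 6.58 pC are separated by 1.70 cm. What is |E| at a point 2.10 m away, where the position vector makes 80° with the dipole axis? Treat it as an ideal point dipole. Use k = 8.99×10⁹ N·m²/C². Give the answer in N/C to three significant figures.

Dipole moment p = qd = (6.58×10⁻¹² C)(0.0170 m) = 1.119×10⁻¹³ C·m.
At angle θ the dipole field magnitude is E = (kp/r³)·√(1 + 3cos²θ).
kp/r³ = (8.99×10⁹)(1.119×10⁻¹³) / (2.10)³ = 1.086×10⁻⁴ N/C.
√(1 + 3cos²80°) = √(1 + 3·0.0302) = √1.0905 ≈ 1.0443.
E ≈ 1.086×10⁻⁴ × 1.044 = 1.134×10⁻⁴ N/C.

E ≈ 1.13×10⁻⁴ N/C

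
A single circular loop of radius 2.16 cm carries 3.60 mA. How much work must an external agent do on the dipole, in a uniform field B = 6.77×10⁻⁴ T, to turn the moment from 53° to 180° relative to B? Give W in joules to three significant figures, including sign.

Magnetic moment m = IA = Iπa² = (0.00360)·π·(0.0216)² = 5.277×10⁻⁶ A·m².
W_ext = ΔU = −mB cosθ₂ + mB cosθ₁ = mB(cosθ₁ − cosθ₂).
W = (5.277×10⁻⁶)(6.77×10⁻⁴)·(cos53° − cos180°) = (3.573×10⁻⁹)·(+1.6018) = 5.723×10⁻⁹ J.

W ≈ 5.72×10⁻⁹ J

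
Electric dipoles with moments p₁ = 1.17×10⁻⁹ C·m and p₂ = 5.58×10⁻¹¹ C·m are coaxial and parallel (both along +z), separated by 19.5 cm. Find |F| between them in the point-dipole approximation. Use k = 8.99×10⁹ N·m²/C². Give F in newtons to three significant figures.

F ≈ 2.44×10⁻⁶ N

On-axis field of dipole 1 at distance r: E = 2kp₁/r³. Force on dipole 2 is F = p₂·dE/dr (gradient along axis).
dE/dr = −6kp₁/r⁴, so |F| = 6kp₁p₂/r⁴ (attractive for aligned moments).
F = 6(8.99×10⁹)(1.17×10⁻⁹)(5.58×10⁻¹¹)/(0.195)⁴ = 2.436×10⁻⁶ N.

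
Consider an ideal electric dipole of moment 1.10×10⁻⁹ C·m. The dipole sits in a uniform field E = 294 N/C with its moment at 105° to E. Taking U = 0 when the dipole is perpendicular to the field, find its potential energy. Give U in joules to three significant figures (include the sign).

U = −p·E = −pE cosθ.
U = −(1.10×10⁻⁹)(294)·cos105° = 8.370×10⁻⁸ J.

U ≈ 8.37×10⁻⁸ J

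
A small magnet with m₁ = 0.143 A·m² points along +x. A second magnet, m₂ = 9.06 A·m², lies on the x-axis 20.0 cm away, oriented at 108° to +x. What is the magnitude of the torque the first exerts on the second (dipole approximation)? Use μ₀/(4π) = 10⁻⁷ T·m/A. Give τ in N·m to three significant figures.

τ ≈ 3.08×10⁻⁵ N·m

Dipole B is on the axis of dipole A, so B₁ there is axial: B₁ = (μ₀/4π)·2m₁/r³ along +x.
B₁ = 2(10⁻⁷)(0.143)/(0.200)³ = 3.575×10⁻⁶ T.
τ = m₂ B₁ sinθ.
τ = (9.06)(3.575×10⁻⁶)·sin108° = 3.080×10⁻⁵ N·m.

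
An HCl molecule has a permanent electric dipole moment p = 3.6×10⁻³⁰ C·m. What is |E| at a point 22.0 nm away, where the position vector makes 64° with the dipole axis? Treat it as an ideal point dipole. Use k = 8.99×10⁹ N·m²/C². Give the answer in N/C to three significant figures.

E ≈ 3820 N/C

At angle θ the dipole field magnitude is E = (kp/r³)·√(1 + 3cos²θ).
kp/r³ = (8.99×10⁹)(3.60×10⁻³⁰) / (2.20×10⁻⁸)³ = 3039 N/C.
√(1 + 3cos²64°) = √(1 + 3·0.1922) = √1.5765 ≈ 1.2556.
E ≈ 3039 × 1.256 = 3816 N/C.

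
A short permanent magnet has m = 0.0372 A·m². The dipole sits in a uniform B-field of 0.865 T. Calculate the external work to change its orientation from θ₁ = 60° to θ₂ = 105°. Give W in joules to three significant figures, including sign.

W_ext = ΔU = −mB cosθ₂ + mB cosθ₁ = mB(cosθ₁ − cosθ₂).
W = (0.0372)(0.865)·(cos60° − cos105°) = (0.03218)·(+0.7588) = 0.02442 J.

W ≈ 0.0244 J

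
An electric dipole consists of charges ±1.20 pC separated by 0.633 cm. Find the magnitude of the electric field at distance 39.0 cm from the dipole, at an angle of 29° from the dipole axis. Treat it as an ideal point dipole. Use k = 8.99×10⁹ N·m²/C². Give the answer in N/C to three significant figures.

E ≈ 0.00209 N/C

Dipole moment p = qd = (1.20×10⁻¹² C)(0.00633 m) = 7.596×10⁻¹⁵ C·m.
At angle θ the dipole field magnitude is E = (kp/r³)·√(1 + 3cos²θ).
kp/r³ = (8.99×10⁹)(7.596×10⁻¹⁵) / (0.390)³ = 0.001151 N/C.
√(1 + 3cos²29°) = √(1 + 3·0.7650) = √3.2949 ≈ 1.8152.
E ≈ 0.001151 × 1.815 = 0.002090 N/C.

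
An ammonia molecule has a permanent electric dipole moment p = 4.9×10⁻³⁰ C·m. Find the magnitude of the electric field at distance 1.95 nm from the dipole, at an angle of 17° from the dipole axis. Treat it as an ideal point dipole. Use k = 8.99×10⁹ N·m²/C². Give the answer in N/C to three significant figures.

E ≈ 1.15×10⁷ N/C

At angle θ the dipole field magnitude is E = (kp/r³)·√(1 + 3cos²θ).
kp/r³ = (8.99×10⁹)(4.90×10⁻³⁰) / (1.95×10⁻⁹)³ = 5.941×10⁶ N/C.
√(1 + 3cos²17°) = √(1 + 3·0.9145) = √3.7436 ≈ 1.9348.
E ≈ 5.941×10⁶ × 1.935 = 1.149×10⁷ N/C.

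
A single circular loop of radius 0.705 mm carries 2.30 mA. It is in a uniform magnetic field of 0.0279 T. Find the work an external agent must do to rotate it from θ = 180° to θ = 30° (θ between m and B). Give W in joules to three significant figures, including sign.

W ≈ -1.87×10⁻¹⁰ J

Magnetic moment m = IA = Iπa² = (0.00230)·π·(7.05×10⁻⁴)² = 3.591×10⁻⁹ A·m².
W_ext = ΔU = −mB cosθ₂ + mB cosθ₁ = mB(cosθ₁ − cosθ₂).
W = (3.591×10⁻⁹)(0.0279)·(cos180° − cos30°) = (1.002×10⁻¹⁰)·(-1.8660) = -1.870×10⁻¹⁰ J.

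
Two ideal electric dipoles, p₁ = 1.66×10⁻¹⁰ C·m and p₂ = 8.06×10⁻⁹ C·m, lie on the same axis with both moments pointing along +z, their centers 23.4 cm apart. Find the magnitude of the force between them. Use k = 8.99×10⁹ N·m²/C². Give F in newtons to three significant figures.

F ≈ 2.41×10⁻⁵ N

On-axis field of dipole 1 at distance r: E = 2kp₁/r³. Force on dipole 2 is F = p₂·dE/dr (gradient along axis).
dE/dr = −6kp₁/r⁴, so |F| = 6kp₁p₂/r⁴ (attractive for aligned moments).
F = 6(8.99×10⁹)(1.66×10⁻¹⁰)(8.06×10⁻⁹)/(0.234)⁴ = 2.407×10⁻⁵ N.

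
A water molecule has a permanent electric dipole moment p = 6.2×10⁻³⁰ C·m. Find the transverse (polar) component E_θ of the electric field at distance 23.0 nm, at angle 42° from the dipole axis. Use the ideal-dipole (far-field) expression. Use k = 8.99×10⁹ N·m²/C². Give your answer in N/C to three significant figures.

For a dipole, E_θ = (kp sinθ)/r³.
kp/r³ = (8.99×10⁹)(6.20×10⁻³⁰)/(2.30×10⁻⁸)³ = 4581 N/C.
E_θ = 4581·sin42° = 3065 N/C.

E_θ ≈ 3070 N/C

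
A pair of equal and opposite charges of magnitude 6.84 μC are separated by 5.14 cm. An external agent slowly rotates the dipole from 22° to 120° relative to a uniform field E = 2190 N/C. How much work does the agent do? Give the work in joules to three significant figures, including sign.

W ≈ 0.00110 J

Dipole moment p = qd = (6.84×10⁻⁶ C)(0.0514 m) = 3.516×10⁻⁷ C·m.
W_ext = ΔU = U(θ₂) − U(θ₁) = −pE cosθ₂ − (−pE cosθ₁) = pE(cosθ₁ − cosθ₂).
W = (3.516×10⁻⁷)(2190)·(cos22° − cos120°) = (7.700×10⁻⁴)·(+1.4272) = 0.001099 J.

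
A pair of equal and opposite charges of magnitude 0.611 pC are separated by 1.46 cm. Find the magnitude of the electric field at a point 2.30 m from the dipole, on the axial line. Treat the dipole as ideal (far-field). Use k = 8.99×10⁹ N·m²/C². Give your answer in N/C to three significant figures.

Dipole moment p = qd = (6.11×10⁻¹³ C)(0.0146 m) = 8.921×10⁻¹⁵ C·m.
On the dipole axis E = 2kp/r³.
E = 2·(8.99×10⁹)(8.921×10⁻¹⁵) / (2.30)³ = 1.318×10⁻⁵ N/C.

E ≈ 1.32×10⁻⁵ N/C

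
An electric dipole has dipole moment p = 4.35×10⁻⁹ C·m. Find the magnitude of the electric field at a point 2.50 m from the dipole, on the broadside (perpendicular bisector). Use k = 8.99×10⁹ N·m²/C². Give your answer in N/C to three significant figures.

In the equatorial plane E = kp/r³.
E = (8.99×10⁹)(4.35×10⁻⁹) / (2.50)³ = 2.503 N/C.

E ≈ 2.50 N/C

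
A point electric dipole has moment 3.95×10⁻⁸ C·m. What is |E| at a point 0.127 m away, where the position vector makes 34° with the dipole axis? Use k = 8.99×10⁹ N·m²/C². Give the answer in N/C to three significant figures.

E ≈ 3.03×10⁵ N/C

At angle θ the dipole field magnitude is E = (kp/r³)·√(1 + 3cos²θ).
kp/r³ = (8.99×10⁹)(3.95×10⁻⁸) / (0.127)³ = 1.734×10⁵ N/C.
√(1 + 3cos²34°) = √(1 + 3·0.6873) = √3.0619 ≈ 1.7498.
E ≈ 1.734×10⁵ × 1.750 = 3.033×10⁵ N/C.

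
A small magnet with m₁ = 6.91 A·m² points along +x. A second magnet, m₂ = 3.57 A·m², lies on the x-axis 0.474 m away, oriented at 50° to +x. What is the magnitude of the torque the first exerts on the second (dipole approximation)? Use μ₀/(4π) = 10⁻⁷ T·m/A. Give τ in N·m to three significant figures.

τ ≈ 3.55×10⁻⁵ N·m

Dipole B is on the axis of dipole A, so B₁ there is axial: B₁ = (μ₀/4π)·2m₁/r³ along +x.
B₁ = 2(10⁻⁷)(6.91)/(0.474)³ = 1.298×10⁻⁵ T.
τ = m₂ B₁ sinθ.
τ = (3.57)(1.298×10⁻⁵)·sin50° = 3.549×10⁻⁵ N·m.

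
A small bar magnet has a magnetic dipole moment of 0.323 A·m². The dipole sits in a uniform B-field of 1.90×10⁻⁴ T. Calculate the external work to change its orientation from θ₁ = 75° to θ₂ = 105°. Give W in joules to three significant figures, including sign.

W ≈ 3.18×10⁻⁵ J

W_ext = ΔU = −mB cosθ₂ + mB cosθ₁ = mB(cosθ₁ − cosθ₂).
W = (0.323)(1.90×10⁻⁴)·(cos75° − cos105°) = (6.137×10⁻⁵)·(+0.5176) = 3.177×10⁻⁵ J.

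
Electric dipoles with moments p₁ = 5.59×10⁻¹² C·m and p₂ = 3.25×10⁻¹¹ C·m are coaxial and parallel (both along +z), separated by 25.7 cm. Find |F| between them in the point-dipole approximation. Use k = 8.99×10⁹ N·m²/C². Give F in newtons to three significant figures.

F ≈ 2.25×10⁻⁹ N

On-axis field of dipole 1 at distance r: E = 2kp₁/r³. Force on dipole 2 is F = p₂·dE/dr (gradient along axis).
dE/dr = −6kp₁/r⁴, so |F| = 6kp₁p₂/r⁴ (attractive for aligned moments).
F = 6(8.99×10⁹)(5.59×10⁻¹²)(3.25×10⁻¹¹)/(0.257)⁴ = 2.246×10⁻⁹ N.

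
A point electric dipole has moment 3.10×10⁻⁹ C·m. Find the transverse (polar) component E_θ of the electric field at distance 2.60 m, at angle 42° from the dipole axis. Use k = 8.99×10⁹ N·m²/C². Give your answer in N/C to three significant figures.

E_θ ≈ 1.06 N/C

For a dipole, E_θ = (kp sinθ)/r³.
kp/r³ = (8.99×10⁹)(3.10×10⁻⁹)/(2.60)³ = 1.586 N/C.
E_θ = 1.586·sin42° = 1.061 N/C.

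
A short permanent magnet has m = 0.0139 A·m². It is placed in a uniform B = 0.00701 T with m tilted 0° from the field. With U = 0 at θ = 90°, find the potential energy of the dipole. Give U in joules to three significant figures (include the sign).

U ≈ -9.74×10⁻⁵ J

U = −m·B = −mB cosθ.
U = −(0.0139)(0.00701)·cos0° = -9.744×10⁻⁵ J.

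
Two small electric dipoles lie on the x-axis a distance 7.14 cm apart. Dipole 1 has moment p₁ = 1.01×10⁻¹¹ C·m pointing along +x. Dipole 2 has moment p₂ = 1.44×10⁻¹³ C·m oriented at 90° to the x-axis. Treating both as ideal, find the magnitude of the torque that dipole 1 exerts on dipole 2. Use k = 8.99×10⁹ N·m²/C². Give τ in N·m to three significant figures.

The second dipole sits on the axis of the first, so the field there is axial: E₁ = 2kp₁/r³ along +x.
E₁ = 2(8.99×10⁹)(1.01×10⁻¹¹)/(0.0714)³ = 498.9 N/C.
Torque on the second dipole: τ = p₂ E₁ sinθ.
τ = (1.44×10⁻¹³)(498.9)·sin90° = 7.184×10⁻¹¹ N·m.

τ ≈ 7.18×10⁻¹¹ N·m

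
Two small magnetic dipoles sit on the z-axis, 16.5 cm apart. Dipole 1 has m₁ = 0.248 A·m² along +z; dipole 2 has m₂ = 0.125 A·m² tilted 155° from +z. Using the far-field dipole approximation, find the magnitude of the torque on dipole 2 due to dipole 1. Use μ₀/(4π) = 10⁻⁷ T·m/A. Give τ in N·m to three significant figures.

Dipole B is on the axis of dipole A, so B₁ there is axial: B₁ = (μ₀/4π)·2m₁/r³ along +z.
B₁ = 2(10⁻⁷)(0.248)/(0.165)³ = 1.104×10⁻⁵ T.
τ = m₂ B₁ sinθ.
τ = (0.125)(1.104×10⁻⁵)·sin155° = 5.833×10⁻⁷ N·m.

τ ≈ 5.83×10⁻⁷ N·m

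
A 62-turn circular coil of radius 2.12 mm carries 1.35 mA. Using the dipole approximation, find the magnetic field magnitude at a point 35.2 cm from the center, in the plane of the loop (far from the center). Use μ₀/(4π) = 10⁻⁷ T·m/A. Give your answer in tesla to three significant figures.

B ≈ 2.71×10⁻¹² T

m = NIA = NIπa² = 62·(0.00135)·π·(0.00212)² = 1.182×10⁻⁶ A·m².
In the equatorial plane B = (μ₀/4π)·m/r³ (half the axial value).
B = (10⁻⁷)·(1.182×10⁻⁶) / (0.352)³ = 2.710×10⁻¹² T.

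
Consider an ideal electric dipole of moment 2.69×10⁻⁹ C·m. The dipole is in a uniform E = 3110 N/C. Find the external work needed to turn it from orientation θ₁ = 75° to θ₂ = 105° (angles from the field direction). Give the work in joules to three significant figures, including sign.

W_ext = ΔU = U(θ₂) − U(θ₁) = −pE cosθ₂ − (−pE cosθ₁) = pE(cosθ₁ − cosθ₂).
W = (2.69×10⁻⁹)(3110)·(cos75° − cos105°) = (8.366×10⁻⁶)·(+0.5176) = 4.331×10⁻⁶ J.

W ≈ 4.33×10⁻⁶ J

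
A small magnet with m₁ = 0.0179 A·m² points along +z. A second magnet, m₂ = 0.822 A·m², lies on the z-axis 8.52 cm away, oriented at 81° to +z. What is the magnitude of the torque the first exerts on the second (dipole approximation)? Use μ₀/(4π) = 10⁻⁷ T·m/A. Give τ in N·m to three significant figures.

τ ≈ 4.70×10⁻⁶ N·m

Dipole B is on the axis of dipole A, so B₁ there is axial: B₁ = (μ₀/4π)·2m₁/r³ along +z.
B₁ = 2(10⁻⁷)(0.0179)/(0.0852)³ = 5.788×10⁻⁶ T.
τ = m₂ B₁ sinθ.
τ = (0.822)(5.788×10⁻⁶)·sin81° = 4.700×10⁻⁶ N·m.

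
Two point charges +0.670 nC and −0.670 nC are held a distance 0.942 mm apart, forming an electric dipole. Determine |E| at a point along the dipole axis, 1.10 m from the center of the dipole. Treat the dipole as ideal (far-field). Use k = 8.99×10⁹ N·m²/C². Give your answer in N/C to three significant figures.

E ≈ 0.00853 N/C

Dipole moment p = qd = (6.70×10⁻¹⁰ C)(9.42×10⁻⁴ m) = 6.311×10⁻¹³ C·m.
On the dipole axis E = 2kp/r³.
E = 2·(8.99×10⁹)(6.311×10⁻¹³) / (1.10)³ = 0.008525 N/C.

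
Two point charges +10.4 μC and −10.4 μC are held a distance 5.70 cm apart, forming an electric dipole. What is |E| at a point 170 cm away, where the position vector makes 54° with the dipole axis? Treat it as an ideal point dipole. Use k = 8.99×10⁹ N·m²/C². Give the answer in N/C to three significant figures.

E ≈ 1550 N/C

Dipole moment p = qd = (1.04×10⁻⁵ C)(0.0570 m) = 5.928×10⁻⁷ C·m.
At angle θ the dipole field magnitude is E = (kp/r³)·√(1 + 3cos²θ).
kp/r³ = (8.99×10⁹)(5.928×10⁻⁷) / (1.70)³ = 1085 N/C.
√(1 + 3cos²54°) = √(1 + 3·0.3455) = √2.0365 ≈ 1.4271.
E ≈ 1085 × 1.427 = 1548 N/C.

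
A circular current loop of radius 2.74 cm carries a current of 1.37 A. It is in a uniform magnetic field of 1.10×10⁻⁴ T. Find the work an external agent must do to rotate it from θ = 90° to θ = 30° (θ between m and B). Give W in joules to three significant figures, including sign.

Magnetic moment m = IA = Iπa² = (1.37)·π·(0.0274)² = 0.003231 A·m².
W_ext = ΔU = −mB cosθ₂ + mB cosθ₁ = mB(cosθ₁ − cosθ₂).
W = (0.003231)(1.10×10⁻⁴)·(cos90° − cos30°) = (3.554×10⁻⁷)·(-0.8660) = -3.078×10⁻⁷ J.

W ≈ -3.08×10⁻⁷ J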